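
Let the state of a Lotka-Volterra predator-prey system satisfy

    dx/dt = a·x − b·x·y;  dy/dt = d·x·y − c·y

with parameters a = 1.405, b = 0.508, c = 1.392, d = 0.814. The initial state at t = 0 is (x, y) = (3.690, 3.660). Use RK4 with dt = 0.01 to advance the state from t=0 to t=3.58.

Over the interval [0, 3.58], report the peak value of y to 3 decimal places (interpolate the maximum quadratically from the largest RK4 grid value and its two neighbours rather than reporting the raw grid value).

t=0.000: state=(3.690, 3.660)
step 1 (dt=0.01): k1=(-1.676, 5.899), k2=(-1.728, 5.921), k3=(-1.728, 5.920), k4=(-1.779, 5.942); state += dt/6·(k1+2k2+2k3+k4)
t=0.010: state=(3.673, 3.719)
t=0.020: state=(3.654, 3.779)
t=0.030: state=(3.635, 3.839)
continuing one RK4 step at a time; state shown every 20 steps (Δt=0.2):
t=0.200: state=(3.169, 4.865)
t=0.400: state=(2.430, 5.815)
t=0.600: state=(1.741, 6.168)
t=0.800: state=(1.242, 5.936)
t=1.000: state=(0.925, 5.349)
t=1.200: state=(0.738, 4.630)
t=1.400: state=(0.633, 3.915)
t=1.600: state=(0.583, 3.270)
t=1.800: state=(0.570, 2.718)
t=2.000: state=(0.587, 2.260)
t=2.200: state=(0.630, 1.888)
t=2.400: state=(0.699, 1.592)
t=2.600: state=(0.798, 1.361)
t=2.800: state=(0.929, 1.185)
t=3.000: state=(1.098, 1.057)
t=3.200: state=(1.312, 0.973)
t=3.400: state=(1.578, 0.931)
t=3.580: state=(1.867, 0.933)
largest grid value and its neighbours: y(0.600)=6.16830, y(0.610)=6.16910, y(0.620)=6.16842
parabola through these three points peaks at t≈0.610 with y≈6.16910

max y = 6.169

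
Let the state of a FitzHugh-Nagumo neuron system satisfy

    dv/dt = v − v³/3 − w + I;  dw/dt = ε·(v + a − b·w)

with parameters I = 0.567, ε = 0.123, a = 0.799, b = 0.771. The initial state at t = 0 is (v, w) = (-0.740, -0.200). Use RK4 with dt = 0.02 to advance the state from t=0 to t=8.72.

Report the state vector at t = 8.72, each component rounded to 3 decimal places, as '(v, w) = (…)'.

(v, w) = (1.334, 1.263)

t=0.000: state=(-0.740, -0.200)
step 1 (dt=0.02): k1=(0.162, 0.026), k2=(0.163, 0.026), k3=(0.163, 0.026), k4=(0.163, 0.027); state += dt/6·(k1+2k2+2k3+k4)
t=0.020: state=(-0.737, -0.199)
t=0.040: state=(-0.733, -0.199)
t=0.060: state=(-0.730, -0.198)
continuing one RK4 step at a time; state shown every 25 steps (Δt=0.5):
t=0.500: state=(-0.652, -0.185)
t=1.000: state=(-0.545, -0.164)
t=1.500: state=(-0.407, -0.137)
t=2.000: state=(-0.216, -0.102)
t=2.500: state=(0.065, -0.054)
t=3.000: state=(0.487, 0.012)
t=3.500: state=(1.039, 0.105)
t=4.000: state=(1.514, 0.226)
t=4.500: state=(1.730, 0.362)
t=5.000: state=(1.770, 0.499)
t=5.500: state=(1.743, 0.630)
t=6.000: state=(1.693, 0.752)
t=6.500: state=(1.635, 0.865)
t=7.000: state=(1.573, 0.969)
t=7.500: state=(1.508, 1.065)
t=8.000: state=(1.440, 1.152)
t=8.500: state=(1.368, 1.231)
t=8.720: state=(1.334, 1.263)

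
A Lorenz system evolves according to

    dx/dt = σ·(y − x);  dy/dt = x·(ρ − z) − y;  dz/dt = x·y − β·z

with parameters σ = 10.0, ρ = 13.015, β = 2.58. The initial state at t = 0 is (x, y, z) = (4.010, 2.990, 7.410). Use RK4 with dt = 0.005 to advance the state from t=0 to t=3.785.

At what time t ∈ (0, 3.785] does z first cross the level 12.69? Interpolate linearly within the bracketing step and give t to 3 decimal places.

t = 0.367

t=0.000: state=(4.010, 2.990, 7.410)
step 1 (dt=0.005): k1=(-10.200, 19.486, -7.128), k2=(-9.458, 19.365, -6.964), k3=(-9.479, 19.375, -6.961), k4=(-8.757, 19.261, -6.796); state += dt/6·(k1+2k2+2k3+k4)
t=0.005: state=(3.963, 3.087, 7.375)
t=0.010: state=(3.922, 3.183, 7.342)
t=0.015: state=(3.889, 3.278, 7.311)
continuing one RK4 step at a time; state shown every 40 steps (Δt=0.2):
t=0.200: state=(5.299, 6.873, 7.906)
t=0.365: state=(7.785, 8.680, 12.630)
next step: t=0.370: state=(7.828, 8.648, 12.804) — z has crossed 12.69
linear interpolation between t=0.365 (12.62965) and t=0.370 (12.80382) → t≈0.367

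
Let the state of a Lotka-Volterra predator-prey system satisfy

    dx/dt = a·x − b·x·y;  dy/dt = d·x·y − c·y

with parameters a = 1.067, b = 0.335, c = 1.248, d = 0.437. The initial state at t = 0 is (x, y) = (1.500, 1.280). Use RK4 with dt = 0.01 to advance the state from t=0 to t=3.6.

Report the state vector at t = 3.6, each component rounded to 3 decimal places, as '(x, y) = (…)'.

t=0.000: state=(1.500, 1.280)
step 1 (dt=0.01): k1=(0.957, -0.758), k2=(0.962, -0.753), k3=(0.962, -0.753), k4=(0.967, -0.749); state += dt/6·(k1+2k2+2k3+k4)
t=0.010: state=(1.510, 1.272)
t=0.020: state=(1.519, 1.265)
t=0.030: state=(1.529, 1.258)
continuing one RK4 step at a time; state shown every 20 steps (Δt=0.2):
t=0.200: state=(1.712, 1.147)
t=0.400: state=(1.969, 1.049)
t=0.600: state=(2.278, 0.984)
t=0.800: state=(2.643, 0.950)
t=1.000: state=(3.071, 0.950)
t=1.200: state=(3.563, 0.988)
t=1.400: state=(4.117, 1.077)
t=1.600: state=(4.719, 1.234)
t=1.800: state=(5.336, 1.492)
t=2.000: state=(5.901, 1.901)
t=2.200: state=(6.307, 2.529)
t=2.400: state=(6.402, 3.443)
t=2.600: state=(6.053, 4.640)
t=2.800: state=(5.255, 5.942)
t=3.000: state=(4.206, 7.005)
t=3.200: state=(3.188, 7.531)
t=3.400: state=(2.381, 7.471)
t=3.600: state=(1.813, 6.980)

(x, y) = (1.813, 6.980)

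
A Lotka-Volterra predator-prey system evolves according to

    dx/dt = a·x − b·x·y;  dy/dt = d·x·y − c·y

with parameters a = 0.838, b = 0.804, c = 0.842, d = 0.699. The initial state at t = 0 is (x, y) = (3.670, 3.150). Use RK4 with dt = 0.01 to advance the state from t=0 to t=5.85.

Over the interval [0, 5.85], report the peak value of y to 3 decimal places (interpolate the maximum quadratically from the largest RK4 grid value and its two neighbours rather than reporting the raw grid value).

max y = 4.498

t=0.000: state=(3.670, 3.150)
step 1 (dt=0.01): k1=(-6.219, 5.428), k2=(-6.246, 5.406), k3=(-6.245, 5.406), k4=(-6.270, 5.382); state += dt/6·(k1+2k2+2k3+k4)
t=0.010: state=(3.608, 3.204)
t=0.020: state=(3.545, 3.258)
t=0.030: state=(3.481, 3.311)
continuing one RK4 step at a time; state shown every 20 steps (Δt=0.2):
t=0.200: state=(2.416, 4.070)
t=0.400: state=(1.426, 4.477)
t=0.600: state=(0.821, 4.409)
t=0.800: state=(0.490, 4.074)
t=1.000: state=(0.311, 3.636)
t=1.200: state=(0.213, 3.185)
t=1.400: state=(0.156, 2.761)
t=1.600: state=(0.122, 2.378)
t=1.800: state=(0.101, 2.041)
t=2.000: state=(0.088, 1.748)
t=2.200: state=(0.081, 1.494)
t=2.400: state=(0.076, 1.277)
t=2.600: state=(0.075, 1.090)
t=2.800: state=(0.075, 0.931)
t=3.000: state=(0.077, 0.795)
t=3.200: state=(0.081, 0.679)
t=3.400: state=(0.087, 0.581)
t=3.600: state=(0.094, 0.497)
t=3.800: state=(0.103, 0.426)
t=4.000: state=(0.115, 0.365)
t=4.200: state=(0.128, 0.314)
t=4.400: state=(0.145, 0.270)
t=4.600: state=(0.164, 0.233)
t=4.800: state=(0.188, 0.202)
t=5.000: state=(0.215, 0.176)
t=5.200: state=(0.248, 0.153)
t=5.400: state=(0.287, 0.135)
t=5.600: state=(0.332, 0.119)
t=5.800: state=(0.386, 0.105)
t=5.850: state=(0.401, 0.103)
largest grid value and its neighbours: y(0.450)=4.49740, y(0.460)=4.49803, y(0.470)=4.49759
parabola through these three points peaks at t≈0.461 with y≈4.49803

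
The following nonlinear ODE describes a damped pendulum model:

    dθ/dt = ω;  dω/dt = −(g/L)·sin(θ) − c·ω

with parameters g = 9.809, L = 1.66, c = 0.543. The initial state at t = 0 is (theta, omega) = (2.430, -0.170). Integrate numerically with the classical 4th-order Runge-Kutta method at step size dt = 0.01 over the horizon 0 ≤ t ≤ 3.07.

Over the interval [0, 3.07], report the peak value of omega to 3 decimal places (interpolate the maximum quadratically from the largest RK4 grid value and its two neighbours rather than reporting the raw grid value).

max omega = 2.568

t=0.000: state=(2.430, -0.170)
step 1 (dt=0.01): k1=(-0.170, -3.767), k2=(-0.189, -3.760), k3=(-0.189, -3.761), k4=(-0.208, -3.755); state += dt/6·(k1+2k2+2k3+k4)
t=0.010: state=(2.428, -0.208)
t=0.020: state=(2.426, -0.245)
t=0.030: state=(2.423, -0.282)
continuing one RK4 step at a time; state shown every 10 steps (Δt=0.1):
t=0.100: state=(2.394, -0.543)
t=0.200: state=(2.321, -0.919)
t=0.300: state=(2.210, -1.311)
t=0.400: state=(2.058, -1.727)
t=0.500: state=(1.864, -2.166)
t=0.600: state=(1.625, -2.616)
t=0.700: state=(1.341, -3.049)
t=0.800: state=(1.017, -3.418)
t=0.900: state=(0.662, -3.663)
t=1.000: state=(0.290, -3.731)
t=1.100: state=(-0.078, -3.593)
t=1.200: state=(-0.422, -3.259)
t=1.300: state=(-0.724, -2.774)
t=1.400: state=(-0.973, -2.194)
t=1.500: state=(-1.162, -1.573)
t=1.600: state=(-1.288, -0.948)
t=1.700: state=(-1.352, -0.341)
t=1.800: state=(-1.357, 0.240)
t=1.900: state=(-1.305, 0.786)
t=2.000: state=(-1.201, 1.292)
t=2.100: state=(-1.049, 1.742)
t=2.200: state=(-0.855, 2.119)
t=2.300: state=(-0.628, 2.395)
t=2.400: state=(-0.380, 2.546)
t=2.500: state=(-0.124, 2.554)
t=2.600: state=(0.126, 2.417)
t=2.700: state=(0.355, 2.151)
t=2.800: state=(0.552, 1.783)
t=2.900: state=(0.709, 1.348)
t=3.000: state=(0.821, 0.877)
t=3.070: state=(0.870, 0.540)
largest grid value and its neighbours: omega(2.450)=2.56805, omega(2.460)=2.56811, omega(2.470)=2.56669
parabola through these three points peaks at t≈2.455 with omega≈2.56826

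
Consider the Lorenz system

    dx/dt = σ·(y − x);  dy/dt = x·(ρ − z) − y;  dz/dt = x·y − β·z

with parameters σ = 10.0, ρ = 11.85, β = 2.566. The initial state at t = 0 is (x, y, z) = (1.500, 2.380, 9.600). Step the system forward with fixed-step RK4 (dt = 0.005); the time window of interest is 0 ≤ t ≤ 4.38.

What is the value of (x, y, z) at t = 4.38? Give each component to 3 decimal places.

(x, y, z) = (5.607, 5.748, 10.866)

t=0.000: state=(1.500, 2.380, 9.600)
step 1 (dt=0.005): k1=(8.800, 0.995, -21.064), k2=(8.605, 1.122, -20.872), k3=(8.613, 1.120, -20.874), k4=(8.425, 1.247, -20.685); state += dt/6·(k1+2k2+2k3+k4)
t=0.005: state=(1.543, 2.386, 9.496)
t=0.010: state=(1.584, 2.392, 9.393)
t=0.015: state=(1.624, 2.401, 9.292)
continuing one RK4 step at a time; state shown every 40 steps (Δt=0.2):
t=0.200: state=(2.800, 3.559, 6.755)
t=0.400: state=(5.055, 6.530, 7.218)
t=0.600: state=(7.468, 7.805, 12.273)
t=0.800: state=(5.674, 4.127, 13.678)
t=1.000: state=(3.540, 3.105, 10.444)
t=1.200: state=(3.727, 4.268, 8.225)
t=1.400: state=(5.411, 6.424, 8.839)
t=1.600: state=(6.732, 6.735, 12.117)
t=1.800: state=(5.436, 4.483, 12.624)
t=2.000: state=(4.134, 3.894, 10.436)
t=2.200: state=(4.427, 4.901, 9.094)
t=2.400: state=(5.660, 6.273, 9.985)
t=2.600: state=(6.174, 5.971, 11.969)
t=2.800: state=(5.191, 4.621, 11.814)
t=3.000: state=(4.512, 4.454, 10.344)
t=3.200: state=(4.900, 5.288, 9.731)
t=3.400: state=(5.706, 6.008, 10.648)
t=3.600: state=(5.764, 5.518, 11.699)
t=3.800: state=(5.080, 4.762, 11.285)
t=4.000: state=(4.792, 4.840, 10.355)
t=4.200: state=(5.175, 5.456, 10.208)
t=4.380: state=(5.607, 5.748, 10.866)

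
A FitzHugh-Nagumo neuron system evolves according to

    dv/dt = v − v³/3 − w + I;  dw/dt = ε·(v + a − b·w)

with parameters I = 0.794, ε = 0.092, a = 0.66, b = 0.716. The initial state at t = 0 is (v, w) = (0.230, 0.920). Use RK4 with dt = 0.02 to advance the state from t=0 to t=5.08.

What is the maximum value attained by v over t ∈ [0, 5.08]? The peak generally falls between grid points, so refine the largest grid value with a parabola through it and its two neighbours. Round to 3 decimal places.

t=0.000: state=(0.230, 0.920)
step 1 (dt=0.02): k1=(0.100, 0.021), k2=(0.101, 0.021), k3=(0.101, 0.021), k4=(0.101, 0.021); state += dt/6·(k1+2k2+2k3+k4)
t=0.020: state=(0.232, 0.920)
t=0.040: state=(0.234, 0.921)
t=0.060: state=(0.236, 0.921)
continuing one RK4 step at a time; state shown every 10 steps (Δt=0.2):
t=0.200: state=(0.252, 0.924)
t=0.400: state=(0.276, 0.929)
t=0.600: state=(0.305, 0.934)
t=0.800: state=(0.339, 0.940)
t=1.000: state=(0.378, 0.946)
t=1.200: state=(0.422, 0.953)
t=1.400: state=(0.473, 0.961)
t=1.600: state=(0.530, 0.970)
t=1.800: state=(0.595, 0.979)
t=2.000: state=(0.666, 0.990)
t=2.200: state=(0.743, 1.002)
t=2.400: state=(0.824, 1.015)
t=2.600: state=(0.908, 1.030)
t=2.800: state=(0.992, 1.046)
t=3.000: state=(1.073, 1.063)
t=3.200: state=(1.148, 1.082)
t=3.400: state=(1.215, 1.101)
t=3.600: state=(1.272, 1.122)
t=3.800: state=(1.318, 1.143)
t=4.000: state=(1.354, 1.164)
t=4.200: state=(1.381, 1.186)
t=4.400: state=(1.399, 1.208)
t=4.600: state=(1.410, 1.230)
t=4.800: state=(1.415, 1.252)
t=5.000: state=(1.416, 1.273)
t=5.080: state=(1.414, 1.282)
largest grid value and its neighbours: v(4.880)=1.41592, v(4.900)=1.41596, v(4.920)=1.41596
parabola through these three points peaks at t≈4.909 with v≈1.41596

max v = 1.416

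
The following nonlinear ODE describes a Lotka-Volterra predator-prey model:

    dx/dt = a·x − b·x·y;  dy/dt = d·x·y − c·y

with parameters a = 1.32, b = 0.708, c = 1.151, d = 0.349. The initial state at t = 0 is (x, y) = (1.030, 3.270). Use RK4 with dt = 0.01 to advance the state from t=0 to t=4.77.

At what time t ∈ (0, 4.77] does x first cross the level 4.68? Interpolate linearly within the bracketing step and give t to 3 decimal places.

t=0.000: state=(1.030, 3.270)
step 1 (dt=0.01): k1=(-1.025, -2.588), k2=(-1.011, -2.584), k3=(-1.011, -2.584), k4=(-0.996, -2.579); state += dt/6·(k1+2k2+2k3+k4)
t=0.010: state=(1.020, 3.244)
t=0.020: state=(1.010, 3.218)
t=0.030: state=(1.001, 3.193)
continuing one RK4 step at a time; state shown every 20 steps (Δt=0.2):
t=0.200: state=(0.875, 2.775)
t=0.400: state=(0.794, 2.335)
t=0.600: state=(0.763, 1.958)
t=0.800: state=(0.771, 1.641)
t=1.000: state=(0.811, 1.377)
t=1.200: state=(0.883, 1.160)
t=1.400: state=(0.988, 0.984)
t=1.600: state=(1.131, 0.841)
t=1.800: state=(1.318, 0.728)
t=2.000: state=(1.559, 0.639)
t=2.200: state=(1.863, 0.572)
t=2.400: state=(2.246, 0.524)
t=2.600: state=(2.722, 0.495)
t=2.800: state=(3.307, 0.485)
t=3.000: state=(4.018, 0.497)
t=3.150: state=(4.641, 0.524)
next step: t=3.160: state=(4.685, 0.527) — x has crossed 4.68
linear interpolation between t=3.150 (4.64054) and t=3.160 (4.68475) → t≈3.159

t = 3.159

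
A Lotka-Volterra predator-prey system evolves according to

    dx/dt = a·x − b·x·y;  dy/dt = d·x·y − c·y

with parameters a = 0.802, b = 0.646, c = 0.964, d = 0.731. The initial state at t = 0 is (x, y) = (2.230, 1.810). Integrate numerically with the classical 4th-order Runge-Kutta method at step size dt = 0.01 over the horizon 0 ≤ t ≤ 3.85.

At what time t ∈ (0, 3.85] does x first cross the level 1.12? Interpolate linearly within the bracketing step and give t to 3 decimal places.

t=0.000: state=(2.230, 1.810)
step 1 (dt=0.01): k1=(-0.819, 1.206), k2=(-0.826, 1.204), k3=(-0.826, 1.204), k4=(-0.833, 1.203); state += dt/6·(k1+2k2+2k3+k4)
t=0.010: state=(2.222, 1.822)
t=0.020: state=(2.213, 1.834)
t=0.030: state=(2.205, 1.846)
continuing one RK4 step at a time; state shown every 20 steps (Δt=0.2):
t=0.200: state=(2.041, 2.041)
t=0.400: state=(1.817, 2.232)
t=0.600: state=(1.584, 2.360)
t=0.800: state=(1.365, 2.414)
t=1.000: state=(1.174, 2.395)
t=1.060: state=(1.123, 2.378)
next step: t=1.070: state=(1.115, 2.374) — x has crossed 1.12
linear interpolation between t=1.060 (1.12305) and t=1.070 (1.11485) → t≈1.064

t = 1.064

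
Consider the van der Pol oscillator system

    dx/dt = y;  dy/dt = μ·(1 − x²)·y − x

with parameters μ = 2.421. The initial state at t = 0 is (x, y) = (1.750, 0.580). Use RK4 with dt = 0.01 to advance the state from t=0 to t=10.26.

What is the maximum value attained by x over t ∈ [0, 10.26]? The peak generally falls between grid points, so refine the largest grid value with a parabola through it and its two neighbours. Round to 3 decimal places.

t=0.000: state=(1.750, 0.580)
step 1 (dt=0.01): k1=(0.580, -4.646), k2=(0.557, -4.547), k3=(0.557, -4.549), k4=(0.535, -4.450); state += dt/6·(k1+2k2+2k3+k4)
t=0.010: state=(1.756, 0.535)
t=0.020: state=(1.761, 0.491)
t=0.030: state=(1.765, 0.449)
continuing one RK4 step at a time; state shown every 50 steps (Δt=0.5):
t=0.500: state=(1.743, -0.275)
t=1.000: state=(1.574, -0.388)
t=1.500: state=(1.353, -0.509)
t=2.000: state=(1.041, -0.781)
t=2.500: state=(0.469, -1.735)
t=3.000: state=(-1.099, -4.282)
t=3.500: state=(-2.022, -0.038)
t=4.000: state=(-1.925, 0.276)
t=4.500: state=(-1.775, 0.322)
t=5.000: state=(-1.600, 0.383)
t=5.500: state=(-1.385, 0.490)
t=6.000: state=(-1.089, 0.729)
t=6.500: state=(-0.572, 1.520)
t=7.000: state=(0.823, 4.297)
t=7.500: state=(2.014, 0.226)
t=8.000: state=(1.942, -0.268)
t=8.500: state=(1.795, -0.316)
t=9.000: state=(1.624, -0.373)
t=9.500: state=(1.415, -0.472)
t=10.000: state=(1.134, -0.684)
t=10.260: state=(0.929, -0.919)
largest grid value and its neighbours: x(7.570)=2.02195, x(7.580)=2.02208, x(7.590)=2.02201
parabola through these three points peaks at t≈7.581 with x≈2.02208

max x = 2.022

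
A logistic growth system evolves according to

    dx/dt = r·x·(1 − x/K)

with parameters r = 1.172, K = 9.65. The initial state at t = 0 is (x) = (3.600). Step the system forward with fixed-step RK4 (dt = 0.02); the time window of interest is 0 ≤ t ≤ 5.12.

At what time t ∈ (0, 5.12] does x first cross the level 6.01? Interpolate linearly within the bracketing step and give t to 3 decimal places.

t = 0.871

t=0.000: state=(3.600)
step 1 (dt=0.02): k1=(2.645), k2=(2.653), k3=(2.653), k4=(2.661); state += dt/6·(k1+2k2+2k3+k4)
t=0.020: state=(3.653)
t=0.040: state=(3.706)
t=0.060: state=(3.760)
continuing one RK4 step at a time; state shown every 10 steps (Δt=0.2):
t=0.200: state=(4.143)
t=0.400: state=(4.704)
t=0.600: state=(5.268)
t=0.800: state=(5.820)
t=0.860: state=(5.981)
next step: t=0.880: state=(6.034) — x has crossed 6.01
linear interpolation between t=0.860 (5.98129) and t=0.880 (6.03444) → t≈0.871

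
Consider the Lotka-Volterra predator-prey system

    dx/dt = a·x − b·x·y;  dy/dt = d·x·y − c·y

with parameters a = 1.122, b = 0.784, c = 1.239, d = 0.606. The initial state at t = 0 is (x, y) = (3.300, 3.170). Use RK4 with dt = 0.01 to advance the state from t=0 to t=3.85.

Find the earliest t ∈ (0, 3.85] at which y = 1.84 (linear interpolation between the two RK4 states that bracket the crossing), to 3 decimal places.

t = 1.404

t=0.000: state=(3.300, 3.170)
step 1 (dt=0.01): k1=(-4.499, 2.412), k2=(-4.499, 2.378), k3=(-4.499, 2.377), k4=(-4.498, 2.343); state += dt/6·(k1+2k2+2k3+k4)
t=0.010: state=(3.255, 3.194)
t=0.020: state=(3.210, 3.217)
t=0.030: state=(3.165, 3.239)
continuing one RK4 step at a time; state shown every 20 steps (Δt=0.2):
t=0.200: state=(2.438, 3.499)
t=0.400: state=(1.754, 3.513)
t=0.600: state=(1.285, 3.290)
t=0.800: state=(0.986, 2.943)
t=1.000: state=(0.801, 2.557)
t=1.200: state=(0.692, 2.184)
t=1.400: state=(0.632, 1.846)
next step: t=1.410: state=(0.630, 1.830) — y has crossed 1.84
linear interpolation between t=1.400 (1.84597) and t=1.410 (1.83022) → t≈1.404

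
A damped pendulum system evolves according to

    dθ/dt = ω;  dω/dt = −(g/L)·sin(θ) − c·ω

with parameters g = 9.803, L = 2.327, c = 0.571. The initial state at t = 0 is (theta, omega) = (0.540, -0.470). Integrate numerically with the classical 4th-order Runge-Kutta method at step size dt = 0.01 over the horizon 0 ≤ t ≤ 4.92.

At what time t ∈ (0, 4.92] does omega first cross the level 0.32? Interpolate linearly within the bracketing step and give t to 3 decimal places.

t=0.000: state=(0.540, -0.470)
step 1 (dt=0.01): k1=(-0.470, -1.898), k2=(-0.479, -1.884), k3=(-0.479, -1.883), k4=(-0.489, -1.869); state += dt/6·(k1+2k2+2k3+k4)
t=0.010: state=(0.535, -0.489)
t=0.020: state=(0.530, -0.507)
t=0.030: state=(0.525, -0.526)
continuing one RK4 step at a time; state shown every 20 steps (Δt=0.2):
t=0.200: state=(0.412, -0.787)
t=0.400: state=(0.235, -0.956)
t=0.600: state=(0.041, -0.960)
t=0.800: state=(-0.139, -0.815)
t=1.000: state=(-0.278, -0.558)
t=1.200: state=(-0.358, -0.244)
t=1.400: state=(-0.375, 0.072)
t=1.580: state=(-0.339, 0.319)
next step: t=1.590: state=(-0.336, 0.331) — omega has crossed 0.32
linear interpolation between t=1.580 (0.31879) and t=1.590 (0.33089) → t≈1.581

t = 1.581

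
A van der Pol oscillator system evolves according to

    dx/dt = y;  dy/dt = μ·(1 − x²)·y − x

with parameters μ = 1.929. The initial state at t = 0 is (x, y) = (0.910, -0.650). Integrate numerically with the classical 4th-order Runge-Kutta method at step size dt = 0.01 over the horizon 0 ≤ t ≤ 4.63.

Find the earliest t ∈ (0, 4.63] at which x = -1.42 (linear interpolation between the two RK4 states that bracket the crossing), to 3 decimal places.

t=0.000: state=(0.910, -0.650)
step 1 (dt=0.01): k1=(-0.650, -1.126), k2=(-0.656, -1.132), k3=(-0.656, -1.132), k4=(-0.661, -1.138); state += dt/6·(k1+2k2+2k3+k4)
t=0.010: state=(0.903, -0.661)
t=0.020: state=(0.897, -0.673)
t=0.030: state=(0.890, -0.684)
continuing one RK4 step at a time; state shown every 20 steps (Δt=0.2):
t=0.200: state=(0.755, -0.908)
t=0.400: state=(0.539, -1.280)
t=0.600: state=(0.230, -1.863)
t=0.800: state=(-0.226, -2.729)
t=1.000: state=(-0.855, -3.443)
t=1.170: state=(-1.415, -2.909)
next step: t=1.180: state=(-1.444, -2.837) — x has crossed -1.42
linear interpolation between t=1.170 (-1.41504) and t=1.180 (-1.44378) → t≈1.172

t = 1.172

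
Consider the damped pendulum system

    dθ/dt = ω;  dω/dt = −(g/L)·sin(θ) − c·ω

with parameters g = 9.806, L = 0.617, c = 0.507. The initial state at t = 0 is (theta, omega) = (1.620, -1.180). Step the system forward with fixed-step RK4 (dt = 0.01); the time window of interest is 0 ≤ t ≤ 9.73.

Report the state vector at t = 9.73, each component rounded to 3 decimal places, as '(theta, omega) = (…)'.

t=0.000: state=(1.620, -1.180)
step 1 (dt=0.01): k1=(-1.180, -15.276), k2=(-1.256, -15.241), k3=(-1.256, -15.241), k4=(-1.332, -15.207); state += dt/6·(k1+2k2+2k3+k4)
t=0.010: state=(1.607, -1.332)
t=0.020: state=(1.593, -1.484)
t=0.030: state=(1.578, -1.635)
continuing one RK4 step at a time; state shown every 50 steps (Δt=0.5):
t=0.500: state=(-0.396, -4.817)
t=1.000: state=(-1.098, 2.251)
t=1.500: state=(0.728, 2.720)
t=2.000: state=(0.492, -3.157)
t=2.500: state=(-0.802, -0.453)
t=3.000: state=(0.090, 2.759)
t=3.500: state=(0.560, -1.279)
t=4.000: state=(-0.423, -1.299)
t=4.500: state=(-0.157, 1.862)
t=5.000: state=(0.429, -0.222)
t=5.500: state=(-0.170, -1.292)
t=6.000: state=(-0.216, 1.059)
t=6.500: state=(0.281, 0.267)
t=7.000: state=(-0.029, -1.011)
t=7.500: state=(-0.197, 0.500)
t=8.000: state=(0.161, 0.430)
t=8.500: state=(0.039, -0.694)
t=9.000: state=(-0.152, 0.158)
t=9.500: state=(0.078, 0.426)
t=9.730: state=(0.129, -0.009)

(theta, omega) = (0.129, -0.009)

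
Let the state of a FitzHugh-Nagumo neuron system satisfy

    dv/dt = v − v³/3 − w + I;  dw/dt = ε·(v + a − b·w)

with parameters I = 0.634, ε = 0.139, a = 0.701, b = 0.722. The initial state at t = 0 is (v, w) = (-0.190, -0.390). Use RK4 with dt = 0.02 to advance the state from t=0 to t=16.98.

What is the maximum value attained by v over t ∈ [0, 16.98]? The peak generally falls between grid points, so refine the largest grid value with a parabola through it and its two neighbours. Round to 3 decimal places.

t=0.000: state=(-0.190, -0.390)
step 1 (dt=0.02): k1=(0.836, 0.110), k2=(0.843, 0.111), k3=(0.843, 0.111), k4=(0.850, 0.112); state += dt/6·(k1+2k2+2k3+k4)
t=0.020: state=(-0.173, -0.388)
t=0.040: state=(-0.156, -0.386)
t=0.060: state=(-0.139, -0.383)
continuing one RK4 step at a time; state shown every 50 steps (Δt=1):
t=1.000: state=(1.056, -0.210)
t=2.000: state=(1.888, 0.115)
t=3.000: state=(1.863, 0.447)
t=4.000: state=(1.744, 0.736)
t=5.000: state=(1.614, 0.980)
t=6.000: state=(1.475, 1.184)
t=7.000: state=(1.322, 1.348)
t=8.000: state=(1.144, 1.476)
t=9.000: state=(0.916, 1.564)
t=10.000: state=(0.564, 1.607)
t=11.000: state=(-0.166, 1.579)
t=12.000: state=(-1.540, 1.407)
t=13.000: state=(-1.937, 1.123)
t=14.000: state=(-1.872, 0.856)
t=15.000: state=(-1.775, 0.626)
t=16.000: state=(-1.677, 0.431)
t=16.980: state=(-1.580, 0.270)
largest grid value and its neighbours: v(2.280)=1.90992, v(2.300)=1.91005, v(2.320)=1.91003
parabola through these three points peaks at t≈2.308 with v≈1.91006

max v = 1.910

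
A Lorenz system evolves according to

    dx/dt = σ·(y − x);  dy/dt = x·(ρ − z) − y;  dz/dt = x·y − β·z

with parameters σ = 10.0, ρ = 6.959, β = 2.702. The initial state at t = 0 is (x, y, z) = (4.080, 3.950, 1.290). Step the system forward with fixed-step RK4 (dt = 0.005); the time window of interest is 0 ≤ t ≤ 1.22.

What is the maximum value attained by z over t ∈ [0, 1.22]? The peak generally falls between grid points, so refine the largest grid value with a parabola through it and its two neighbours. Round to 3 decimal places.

max z = 8.815

t=0.000: state=(4.080, 3.950, 1.290)
step 1 (dt=0.005): k1=(-1.300, 19.180, 12.630), k2=(-0.788, 18.984, 12.728), k3=(-0.806, 18.991, 12.730), k4=(-0.310, 18.802, 12.830); state += dt/6·(k1+2k2+2k3+k4)
t=0.005: state=(4.076, 4.045, 1.354)
t=0.010: state=(4.077, 4.138, 1.418)
t=0.015: state=(4.082, 4.229, 1.484)
continuing one RK4 step at a time; state shown every 10 steps (Δt=0.05):
t=0.050: state=(4.221, 4.829, 1.978)
t=0.100: state=(4.623, 5.576, 2.807)
t=0.150: state=(5.131, 6.174, 3.799)
t=0.200: state=(5.631, 6.553, 4.930)
t=0.250: state=(6.022, 6.639, 6.118)
t=0.300: state=(6.224, 6.395, 7.224)
t=0.350: state=(6.185, 5.861, 8.100)
t=0.400: state=(5.910, 5.149, 8.638)
t=0.450: state=(5.450, 4.400, 8.815)
t=0.500: state=(4.890, 3.728, 8.680)
t=0.550: state=(4.314, 3.197, 8.324)
t=0.600: state=(3.789, 2.817, 7.838)
t=0.650: state=(3.351, 2.573, 7.294)
t=0.700: state=(3.013, 2.438, 6.743)
t=0.750: state=(2.774, 2.387, 6.215)
t=0.800: state=(2.623, 2.401, 5.730)
t=0.850: state=(2.548, 2.466, 5.299)
t=0.900: state=(2.537, 2.575, 4.928)
t=0.950: state=(2.582, 2.722, 4.622)
t=1.000: state=(2.675, 2.905, 4.384)
t=1.050: state=(2.811, 3.120, 4.216)
t=1.100: state=(2.983, 3.363, 4.122)
t=1.150: state=(3.188, 3.627, 4.106)
t=1.200: state=(3.420, 3.906, 4.170)
t=1.220: state=(3.519, 4.019, 4.218)
largest grid value and its neighbours: z(0.445)=8.81238, z(0.450)=8.81477, z(0.455)=8.81401
parabola through these three points peaks at t≈0.451 with z≈8.81487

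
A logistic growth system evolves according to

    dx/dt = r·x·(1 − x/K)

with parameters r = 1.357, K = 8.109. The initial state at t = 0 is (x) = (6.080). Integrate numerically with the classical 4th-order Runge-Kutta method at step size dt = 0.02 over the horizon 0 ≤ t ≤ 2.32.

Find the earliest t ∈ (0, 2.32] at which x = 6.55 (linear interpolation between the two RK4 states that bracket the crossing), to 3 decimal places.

t = 0.249

t=0.000: state=(6.080)
step 1 (dt=0.02): k1=(2.064), k2=(2.050), k3=(2.050), k4=(2.036); state += dt/6·(k1+2k2+2k3+k4)
t=0.020: state=(6.121)
t=0.040: state=(6.161)
t=0.060: state=(6.201)
continuing one RK4 step at a time; state shown every 5 steps (Δt=0.1):
t=0.100: state=(6.279)
t=0.200: state=(6.464)
t=0.240: state=(6.534)
next step: t=0.260: state=(6.569) — x has crossed 6.55
linear interpolation between t=0.240 (6.53448) and t=0.260 (6.56863) → t≈0.249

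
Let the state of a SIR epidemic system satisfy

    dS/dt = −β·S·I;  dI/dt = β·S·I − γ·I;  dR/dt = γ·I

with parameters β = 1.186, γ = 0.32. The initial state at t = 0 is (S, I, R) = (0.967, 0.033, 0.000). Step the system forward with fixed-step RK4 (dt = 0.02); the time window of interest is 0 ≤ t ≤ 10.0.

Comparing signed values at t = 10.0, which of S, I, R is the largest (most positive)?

t=0.000: state=(0.967, 0.033, 0.000)
step 1 (dt=0.02): k1=(-0.038, 0.027, 0.011), k2=(-0.038, 0.027, 0.011), k3=(-0.038, 0.027, 0.011), k4=(-0.038, 0.028, 0.011); state += dt/6·(k1+2k2+2k3+k4)
t=0.020: state=(0.966, 0.034, 0.000)
t=0.040: state=(0.965, 0.034, 0.000)
t=0.060: state=(0.965, 0.035, 0.001)
continuing one RK4 step at a time; state shown every 25 steps (Δt=0.5):
t=0.500: state=(0.944, 0.050, 0.007)
t=1.000: state=(0.911, 0.073, 0.016)
t=1.500: state=(0.864, 0.106, 0.030)
t=2.000: state=(0.802, 0.148, 0.051)
t=2.500: state=(0.724, 0.198, 0.078)
t=3.000: state=(0.633, 0.252, 0.114)
t=3.500: state=(0.537, 0.304, 0.159)
t=4.000: state=(0.442, 0.347, 0.211)
t=4.500: state=(0.357, 0.374, 0.269)
t=5.000: state=(0.285, 0.385, 0.330)
t=5.500: state=(0.227, 0.382, 0.391)
t=6.000: state=(0.181, 0.367, 0.452)
t=6.500: state=(0.147, 0.345, 0.509)
t=7.000: state=(0.121, 0.318, 0.562)
t=7.500: state=(0.101, 0.289, 0.610)
t=8.000: state=(0.086, 0.260, 0.654)
t=8.500: state=(0.074, 0.233, 0.693)
t=9.000: state=(0.065, 0.206, 0.729)
t=9.500: state=(0.058, 0.182, 0.760)
t=10.000: state=(0.052, 0.161, 0.787)
compare at T: S=0.052, I=0.161, R=0.787

largest component: R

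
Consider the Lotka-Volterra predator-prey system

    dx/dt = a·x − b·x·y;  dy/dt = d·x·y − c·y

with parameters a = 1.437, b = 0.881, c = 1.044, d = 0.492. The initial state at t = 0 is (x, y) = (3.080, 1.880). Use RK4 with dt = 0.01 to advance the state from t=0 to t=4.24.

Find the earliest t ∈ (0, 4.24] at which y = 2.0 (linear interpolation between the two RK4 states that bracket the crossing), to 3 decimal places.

t=0.000: state=(3.080, 1.880)
step 1 (dt=0.01): k1=(-0.675, 0.886), k2=(-0.687, 0.885), k3=(-0.687, 0.885), k4=(-0.698, 0.884); state += dt/6·(k1+2k2+2k3+k4)
t=0.010: state=(3.073, 1.889)
t=0.020: state=(3.066, 1.898)
t=0.030: state=(3.059, 1.906)
t=0.130: state=(2.974, 1.992)
next step: t=0.140: state=(2.964, 2.001) — y has crossed 2.0
linear interpolation between t=0.130 (1.99242) and t=0.140 (2.00074) → t≈0.139

t = 0.139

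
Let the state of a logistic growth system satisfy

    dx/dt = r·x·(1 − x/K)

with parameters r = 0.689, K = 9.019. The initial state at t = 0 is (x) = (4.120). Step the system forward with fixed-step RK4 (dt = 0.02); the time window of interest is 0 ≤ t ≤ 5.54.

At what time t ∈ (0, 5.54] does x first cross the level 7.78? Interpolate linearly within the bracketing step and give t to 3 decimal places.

t = 2.918

t=0.000: state=(4.120)
step 1 (dt=0.02): k1=(1.542), k2=(1.543), k3=(1.543), k4=(1.544); state += dt/6·(k1+2k2+2k3+k4)
t=0.020: state=(4.151)
t=0.040: state=(4.182)
t=0.060: state=(4.213)
continuing one RK4 step at a time; state shown every 10 steps (Δt=0.2):
t=0.200: state=(4.430)
t=0.400: state=(4.740)
t=0.600: state=(5.049)
t=0.800: state=(5.352)
t=1.000: state=(5.647)
t=1.200: state=(5.933)
t=1.400: state=(6.206)
t=1.600: state=(6.466)
t=1.800: state=(6.710)
t=2.000: state=(6.939)
t=2.200: state=(7.151)
t=2.400: state=(7.347)
t=2.600: state=(7.527)
t=2.800: state=(7.691)
t=2.900: state=(7.767)
next step: t=2.920: state=(7.782) — x has crossed 7.78
linear interpolation between t=2.900 (7.76676) and t=2.920 (7.78155) → t≈2.918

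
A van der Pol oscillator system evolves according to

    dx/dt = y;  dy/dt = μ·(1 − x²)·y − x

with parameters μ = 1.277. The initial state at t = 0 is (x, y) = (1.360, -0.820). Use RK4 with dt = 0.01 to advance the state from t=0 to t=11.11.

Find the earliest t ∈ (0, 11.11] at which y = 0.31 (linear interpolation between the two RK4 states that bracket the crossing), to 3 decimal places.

t=0.000: state=(1.360, -0.820)
step 1 (dt=0.01): k1=(-0.820, -0.470), k2=(-0.822, -0.475), k3=(-0.822, -0.475), k4=(-0.825, -0.480); state += dt/6·(k1+2k2+2k3+k4)
t=0.010: state=(1.352, -0.825)
t=0.020: state=(1.344, -0.830)
t=0.030: state=(1.335, -0.835)
continuing one RK4 step at a time; state shown every 50 steps (Δt=0.5):
t=0.500: state=(0.866, -1.221)
t=1.000: state=(0.033, -2.254)
t=1.500: state=(-1.347, -2.659)
t=2.000: state=(-2.010, -0.194)
t=2.310: state=(-1.978, 0.305)
next step: t=2.320: state=(-1.975, 0.313) — y has crossed 0.31
linear interpolation between t=2.310 (0.30496) and t=2.320 (0.31325) → t≈2.316

t = 2.316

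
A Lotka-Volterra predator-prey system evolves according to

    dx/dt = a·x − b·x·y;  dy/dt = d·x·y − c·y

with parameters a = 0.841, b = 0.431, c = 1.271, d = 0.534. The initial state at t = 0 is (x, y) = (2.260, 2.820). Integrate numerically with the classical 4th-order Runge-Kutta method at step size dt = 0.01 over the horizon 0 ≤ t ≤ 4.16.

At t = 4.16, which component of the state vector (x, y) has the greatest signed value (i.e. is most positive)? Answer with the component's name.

t=0.000: state=(2.260, 2.820)
step 1 (dt=0.01): k1=(-0.846, -0.181), k2=(-0.844, -0.187), k3=(-0.844, -0.187), k4=(-0.841, -0.194); state += dt/6·(k1+2k2+2k3+k4)
t=0.010: state=(2.252, 2.818)
t=0.020: state=(2.243, 2.816)
t=0.030: state=(2.235, 2.814)
continuing one RK4 step at a time; state shown every 20 steps (Δt=0.2):
t=0.200: state=(2.102, 2.760)
t=0.400: state=(1.968, 2.660)
t=0.600: state=(1.862, 2.530)
t=0.800: state=(1.782, 2.383)
t=1.000: state=(1.728, 2.229)
t=1.200: state=(1.699, 2.075)
t=1.400: state=(1.692, 1.928)
t=1.600: state=(1.705, 1.793)
t=1.800: state=(1.738, 1.671)
t=2.000: state=(1.789, 1.564)
t=2.200: state=(1.857, 1.473)
t=2.400: state=(1.942, 1.399)
t=2.600: state=(2.041, 1.342)
t=2.800: state=(2.155, 1.302)
t=3.000: state=(2.282, 1.280)
t=3.200: state=(2.419, 1.276)
t=3.400: state=(2.562, 1.291)
t=3.600: state=(2.709, 1.327)
t=3.800: state=(2.852, 1.385)
t=4.000: state=(2.985, 1.467)
t=4.160: state=(3.078, 1.551)
compare at T: x=3.078, y=1.551

largest component: x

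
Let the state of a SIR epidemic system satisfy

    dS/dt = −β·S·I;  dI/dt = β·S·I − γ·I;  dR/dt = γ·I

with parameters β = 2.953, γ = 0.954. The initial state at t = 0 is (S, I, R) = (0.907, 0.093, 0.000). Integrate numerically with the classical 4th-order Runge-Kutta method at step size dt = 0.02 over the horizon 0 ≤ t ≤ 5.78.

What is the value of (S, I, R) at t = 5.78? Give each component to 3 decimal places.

(S, I, R) = (0.051, 0.021, 0.928)

t=0.000: state=(0.907, 0.093, 0.000)
step 1 (dt=0.02): k1=(-0.249, 0.160, 0.089), k2=(-0.253, 0.162, 0.090), k3=(-0.253, 0.162, 0.090), k4=(-0.256, 0.165, 0.092); state += dt/6·(k1+2k2+2k3+k4)
t=0.020: state=(0.902, 0.096, 0.002)
t=0.040: state=(0.897, 0.100, 0.004)
t=0.060: state=(0.891, 0.103, 0.006)
continuing one RK4 step at a time; state shown every 10 steps (Δt=0.2):
t=0.200: state=(0.850, 0.129, 0.021)
t=0.400: state=(0.777, 0.173, 0.050)
t=0.600: state=(0.692, 0.220, 0.087)
t=0.800: state=(0.599, 0.267, 0.134)
t=1.000: state=(0.506, 0.305, 0.189)
t=1.200: state=(0.419, 0.332, 0.250)
t=1.400: state=(0.343, 0.343, 0.314)
t=1.600: state=(0.280, 0.340, 0.380)
t=1.800: state=(0.230, 0.327, 0.443)
t=2.000: state=(0.191, 0.306, 0.504)
t=2.200: state=(0.160, 0.280, 0.560)
t=2.400: state=(0.137, 0.252, 0.610)
t=2.600: state=(0.119, 0.225, 0.656)
t=2.800: state=(0.105, 0.199, 0.696)
t=3.000: state=(0.094, 0.174, 0.732)
t=3.200: state=(0.086, 0.152, 0.763)
t=3.400: state=(0.079, 0.131, 0.790)
t=3.600: state=(0.073, 0.114, 0.813)
t=3.800: state=(0.069, 0.098, 0.833)
t=4.000: state=(0.065, 0.084, 0.851)
t=4.200: state=(0.062, 0.072, 0.866)
t=4.400: state=(0.060, 0.062, 0.878)
t=4.600: state=(0.058, 0.053, 0.889)
t=4.800: state=(0.056, 0.045, 0.899)
t=5.000: state=(0.055, 0.039, 0.907)
t=5.200: state=(0.054, 0.033, 0.913)
t=5.400: state=(0.053, 0.028, 0.919)
t=5.600: state=(0.052, 0.024, 0.924)
t=5.780: state=(0.051, 0.021, 0.928)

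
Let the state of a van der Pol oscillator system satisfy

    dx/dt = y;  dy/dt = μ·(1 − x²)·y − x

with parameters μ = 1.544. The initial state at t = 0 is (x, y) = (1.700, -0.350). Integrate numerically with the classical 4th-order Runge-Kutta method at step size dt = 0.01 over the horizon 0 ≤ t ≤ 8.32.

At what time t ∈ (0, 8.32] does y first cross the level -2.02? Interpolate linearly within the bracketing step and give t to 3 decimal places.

t=0.000: state=(1.700, -0.350)
step 1 (dt=0.01): k1=(-0.350, -0.679), k2=(-0.353, -0.670), k3=(-0.353, -0.670), k4=(-0.357, -0.662); state += dt/6·(k1+2k2+2k3+k4)
t=0.010: state=(1.696, -0.357)
t=0.020: state=(1.693, -0.363)
t=0.030: state=(1.689, -0.370)
continuing one RK4 step at a time; state shown every 50 steps (Δt=0.5):
t=0.500: state=(1.460, -0.589)
t=1.000: state=(1.102, -0.875)
t=1.500: state=(0.519, -1.578)
t=1.660: state=(0.234, -2.014)
next step: t=1.670: state=(0.214, -2.046) — y has crossed -2.02
linear interpolation between t=1.660 (-2.01399) and t=1.670 (-2.04600) → t≈1.662

t = 1.662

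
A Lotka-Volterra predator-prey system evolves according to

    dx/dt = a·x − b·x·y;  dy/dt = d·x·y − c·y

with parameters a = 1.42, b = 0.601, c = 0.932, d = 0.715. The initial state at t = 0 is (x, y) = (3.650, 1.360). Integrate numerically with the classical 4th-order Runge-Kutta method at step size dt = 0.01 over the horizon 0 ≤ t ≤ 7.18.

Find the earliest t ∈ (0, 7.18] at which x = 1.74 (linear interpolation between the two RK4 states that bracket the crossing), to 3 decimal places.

t=0.000: state=(3.650, 1.360)
step 1 (dt=0.01): k1=(2.200, 2.282), k2=(2.181, 2.312), k3=(2.181, 2.312), k4=(2.162, 2.342); state += dt/6·(k1+2k2+2k3+k4)
t=0.010: state=(3.672, 1.383)
t=0.020: state=(3.693, 1.407)
t=0.030: state=(3.714, 1.431)
continuing one RK4 step at a time; state shown every 25 steps (Δt=0.25):
t=0.250: state=(4.022, 2.152)
t=0.500: state=(3.786, 3.465)
t=0.750: state=(2.852, 5.006)
t=1.000: state=(1.763, 5.973)
next step: t=1.010: state=(1.725, 5.992) — x has crossed 1.74
linear interpolation between t=1.000 (1.76255) and t=1.010 (1.72463) → t≈1.006

t = 1.006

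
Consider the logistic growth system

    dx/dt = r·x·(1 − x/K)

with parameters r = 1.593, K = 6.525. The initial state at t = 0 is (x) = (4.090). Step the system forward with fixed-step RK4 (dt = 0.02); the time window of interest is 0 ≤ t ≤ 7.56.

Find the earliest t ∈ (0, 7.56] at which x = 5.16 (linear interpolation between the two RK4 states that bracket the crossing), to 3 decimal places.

t=0.000: state=(4.090)
step 1 (dt=0.02): k1=(2.431), k2=(2.421), k3=(2.421), k4=(2.411); state += dt/6·(k1+2k2+2k3+k4)
t=0.020: state=(4.138)
t=0.040: state=(4.186)
t=0.060: state=(4.234)
continuing one RK4 step at a time; state shown every 25 steps (Δt=0.5):
t=0.500: state=(5.144)
next step: t=0.520: state=(5.178) — x has crossed 5.16
linear interpolation between t=0.500 (5.14408) and t=0.520 (5.17845) → t≈0.509

t = 0.509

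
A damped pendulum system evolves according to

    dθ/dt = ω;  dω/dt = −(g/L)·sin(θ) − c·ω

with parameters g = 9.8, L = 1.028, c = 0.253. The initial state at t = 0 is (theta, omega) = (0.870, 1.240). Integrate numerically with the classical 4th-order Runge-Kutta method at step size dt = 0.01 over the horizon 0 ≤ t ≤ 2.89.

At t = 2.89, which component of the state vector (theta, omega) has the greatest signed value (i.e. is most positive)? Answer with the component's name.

largest component: theta

t=0.000: state=(0.870, 1.240)
step 1 (dt=0.01): k1=(1.240, -7.600), k2=(1.202, -7.628), k3=(1.202, -7.627), k4=(1.164, -7.654); state += dt/6·(k1+2k2+2k3+k4)
t=0.010: state=(0.882, 1.164)
t=0.020: state=(0.893, 1.087)
t=0.030: state=(0.904, 1.010)
continuing one RK4 step at a time; state shown every 10 steps (Δt=0.1):
t=0.100: state=(0.955, 0.461)
t=0.200: state=(0.962, -0.325)
t=0.300: state=(0.892, -1.073)
t=0.400: state=(0.750, -1.737)
t=0.500: state=(0.549, -2.265)
t=0.600: state=(0.304, -2.599)
t=0.700: state=(0.037, -2.693)
t=0.800: state=(-0.227, -2.535)
t=0.900: state=(-0.463, -2.151)
t=1.000: state=(-0.651, -1.597)
t=1.100: state=(-0.778, -0.936)
t=1.200: state=(-0.837, -0.229)
t=1.300: state=(-0.824, 0.476)
t=1.400: state=(-0.743, 1.132)
t=1.500: state=(-0.601, 1.692)
t=1.600: state=(-0.410, 2.108)
t=1.700: state=(-0.186, 2.332)
t=1.800: state=(0.049, 2.337)
t=1.900: state=(0.274, 2.126)
t=2.000: state=(0.468, 1.728)
t=2.100: state=(0.615, 1.196)
t=2.200: state=(0.705, 0.585)
t=2.300: state=(0.732, -0.052)
t=2.400: state=(0.695, -0.671)
t=2.500: state=(0.600, -1.225)
t=2.600: state=(0.454, -1.670)
t=2.700: state=(0.271, -1.963)
t=2.800: state=(0.067, -2.072)
t=2.890: state=(-0.117, -2.004)
compare at T: theta=-0.117, omega=-2.004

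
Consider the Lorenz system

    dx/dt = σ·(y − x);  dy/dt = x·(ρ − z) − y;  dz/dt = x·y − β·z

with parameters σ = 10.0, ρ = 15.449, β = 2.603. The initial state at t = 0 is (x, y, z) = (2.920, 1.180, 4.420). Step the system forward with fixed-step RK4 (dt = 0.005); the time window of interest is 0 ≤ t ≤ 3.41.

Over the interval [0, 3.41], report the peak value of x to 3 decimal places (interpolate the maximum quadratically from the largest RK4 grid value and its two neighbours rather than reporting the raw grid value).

t=0.000: state=(2.920, 1.180, 4.420)
step 1 (dt=0.005): k1=(-17.400, 31.025, -8.060), k2=(-16.189, 30.525, -7.835), k3=(-16.232, 30.558, -7.837), k4=(-15.060, 30.088, -7.620); state += dt/6·(k1+2k2+2k3+k4)
t=0.005: state=(2.839, 1.333, 4.381)
t=0.010: state=(2.769, 1.481, 4.344)
t=0.015: state=(2.710, 1.626, 4.309)
continuing one RK4 step at a time; state shown every 40 steps (Δt=0.2):
t=0.200: state=(4.731, 7.411, 4.975)
t=0.400: state=(10.950, 12.083, 18.129)
t=0.600: state=(4.977, 1.085, 18.948)
t=0.800: state=(1.192, 0.754, 11.483)
t=1.000: state=(1.435, 1.995, 7.070)
t=1.200: state=(3.781, 5.790, 5.745)
t=1.400: state=(9.443, 12.030, 13.933)
t=1.600: state=(7.138, 3.275, 20.314)
t=1.800: state=(2.190, 1.325, 13.126)
t=2.000: state=(2.197, 2.860, 8.417)
t=2.200: state=(4.947, 7.155, 7.766)
t=2.400: state=(9.573, 10.547, 16.645)
t=2.600: state=(5.914, 2.977, 18.413)
t=2.800: state=(2.708, 2.367, 12.256)
t=3.000: state=(3.602, 4.763, 8.907)
t=3.200: state=(7.231, 9.395, 11.615)
t=3.400: state=(8.437, 6.774, 18.926)
t=3.410: state=(8.261, 6.415, 18.983)
largest grid value and its neighbours: x(0.415)=11.05883, x(0.420)=11.06678, x(0.425)=11.06016
parabola through these three points peaks at t≈0.420 with x≈11.06679

max x = 11.067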